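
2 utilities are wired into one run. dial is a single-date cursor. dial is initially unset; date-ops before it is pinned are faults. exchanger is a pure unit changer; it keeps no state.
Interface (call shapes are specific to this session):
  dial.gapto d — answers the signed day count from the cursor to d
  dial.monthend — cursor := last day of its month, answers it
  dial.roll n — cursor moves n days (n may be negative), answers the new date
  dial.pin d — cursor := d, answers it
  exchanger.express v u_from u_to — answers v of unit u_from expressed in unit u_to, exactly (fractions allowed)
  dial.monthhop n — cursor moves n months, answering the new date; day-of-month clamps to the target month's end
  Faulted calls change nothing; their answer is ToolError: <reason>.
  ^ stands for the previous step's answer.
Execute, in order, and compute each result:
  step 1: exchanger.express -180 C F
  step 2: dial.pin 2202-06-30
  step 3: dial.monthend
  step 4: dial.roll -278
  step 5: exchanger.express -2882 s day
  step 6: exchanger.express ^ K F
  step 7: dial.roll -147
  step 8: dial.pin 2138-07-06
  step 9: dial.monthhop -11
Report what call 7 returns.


Next I call exchanger.express with v→-180, u_from→C, u_to→F, → -292.
Next I call dial.pin with d→2202-06-30: 2202-06-30.
Calling dial.monthend, and see 2202-06-30.
I try dial.roll with n→-278, → 2201-09-25.
Invoking exchanger.express with v→-2882, u_from→s, u_to→day, and observe -1441/43200.
Calling exchanger.express with v→^, u_from→K, u_to→F, and observe -11033521/24000.
I try dial.roll with n→-147, and observe 2201-05-01.
Now I run dial.pin with d→2138-07-06: 2138-07-06.
Using dial.monthhop with n→-11, — result: 2137-08-06.

Answer: 2201-05-01


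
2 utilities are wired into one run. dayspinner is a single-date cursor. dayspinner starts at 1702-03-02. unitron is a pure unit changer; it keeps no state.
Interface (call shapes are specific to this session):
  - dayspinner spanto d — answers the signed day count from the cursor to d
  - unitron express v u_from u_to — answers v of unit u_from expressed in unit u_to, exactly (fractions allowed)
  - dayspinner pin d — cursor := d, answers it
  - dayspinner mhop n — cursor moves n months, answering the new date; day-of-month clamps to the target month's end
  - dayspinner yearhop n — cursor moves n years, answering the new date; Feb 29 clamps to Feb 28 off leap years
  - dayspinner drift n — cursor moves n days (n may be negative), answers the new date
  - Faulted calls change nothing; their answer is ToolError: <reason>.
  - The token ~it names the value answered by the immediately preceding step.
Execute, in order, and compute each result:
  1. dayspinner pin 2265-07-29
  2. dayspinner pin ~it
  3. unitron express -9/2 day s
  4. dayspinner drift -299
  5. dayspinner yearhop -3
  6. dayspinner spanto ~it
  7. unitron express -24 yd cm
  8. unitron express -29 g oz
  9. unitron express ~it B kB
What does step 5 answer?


% dayspinner pin(d=2265-07-29) : 2265-07-29
% dayspinner pin(d=~it) : 2265-07-29
% unitron express(v=-9/2, u_from=day, u_to=s) : -388800
% dayspinner drift(n=-299) : 2264-10-03
% dayspinner yearhop(n=-3) : 2261-10-03
% dayspinner spanto(d=~it) : 0
% unitron express(v=-24, u_from=yd, u_to=cm) : -54864/25
% unitron express(v=-29, u_from=g, u_to=oz) : -46400000/45359237
% unitron express(v=~it, u_from=B, u_to=kB) : -46400/45359237

Answer: 2261-10-03


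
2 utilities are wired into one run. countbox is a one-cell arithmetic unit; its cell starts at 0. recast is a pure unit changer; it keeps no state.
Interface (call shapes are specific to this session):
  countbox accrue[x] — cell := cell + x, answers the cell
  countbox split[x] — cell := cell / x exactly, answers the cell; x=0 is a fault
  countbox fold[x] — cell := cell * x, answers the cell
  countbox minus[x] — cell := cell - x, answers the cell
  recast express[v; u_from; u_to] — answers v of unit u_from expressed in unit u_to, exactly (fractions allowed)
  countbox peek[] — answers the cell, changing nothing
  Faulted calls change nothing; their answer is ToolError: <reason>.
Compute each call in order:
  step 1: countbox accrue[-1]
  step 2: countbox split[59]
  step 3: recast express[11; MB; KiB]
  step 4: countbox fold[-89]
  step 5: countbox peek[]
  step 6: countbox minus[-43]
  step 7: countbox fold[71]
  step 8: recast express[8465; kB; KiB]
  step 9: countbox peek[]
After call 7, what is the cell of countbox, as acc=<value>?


Answer: acc=186446/59

Derivation:
;; 1. countbox accrue(x='-1') -> -1
;; 2. countbox split(x='59') -> -1/59
;; 3. recast express(v='11', u_from='MB', u_to='KiB') -> 171875/16
;; 4. countbox fold(x='-89') -> 89/59
;; 5. countbox peek() -> 89/59
;; 6. countbox minus(x='-43') -> 2626/59
;; 7. countbox fold(x='71') -> 186446/59
;; 8. recast express(v='8465', u_from='kB', u_to='KiB') -> 1058125/128
;; 9. countbox peek() -> 186446/59


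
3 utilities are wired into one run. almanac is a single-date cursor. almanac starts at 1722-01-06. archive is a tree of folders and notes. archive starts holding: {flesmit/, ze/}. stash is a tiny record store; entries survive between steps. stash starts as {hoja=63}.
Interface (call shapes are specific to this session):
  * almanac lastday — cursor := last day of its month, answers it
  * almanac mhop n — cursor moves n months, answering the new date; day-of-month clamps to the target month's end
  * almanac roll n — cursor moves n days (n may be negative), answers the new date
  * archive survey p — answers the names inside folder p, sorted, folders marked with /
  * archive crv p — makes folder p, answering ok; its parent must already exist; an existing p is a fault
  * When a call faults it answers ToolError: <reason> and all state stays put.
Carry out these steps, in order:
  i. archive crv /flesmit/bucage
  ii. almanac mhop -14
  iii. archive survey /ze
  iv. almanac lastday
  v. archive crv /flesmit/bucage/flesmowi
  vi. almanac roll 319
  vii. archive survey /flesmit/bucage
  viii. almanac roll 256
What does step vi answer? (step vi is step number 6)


;; archive crv(p=/flesmit/bucage) => ok
;; almanac mhop(n=-14) => 1720-11-06
;; archive survey(p=/ze) => []
;; almanac lastday() => 1720-11-30
;; archive crv(p=/flesmit/bucage/flesmowi) => ok
;; almanac roll(n=319) => 1721-10-15
;; archive survey(p=/flesmit/bucage) => [flesmowi/]
;; almanac roll(n=256) => 1722-06-28

Answer: 1721-10-15


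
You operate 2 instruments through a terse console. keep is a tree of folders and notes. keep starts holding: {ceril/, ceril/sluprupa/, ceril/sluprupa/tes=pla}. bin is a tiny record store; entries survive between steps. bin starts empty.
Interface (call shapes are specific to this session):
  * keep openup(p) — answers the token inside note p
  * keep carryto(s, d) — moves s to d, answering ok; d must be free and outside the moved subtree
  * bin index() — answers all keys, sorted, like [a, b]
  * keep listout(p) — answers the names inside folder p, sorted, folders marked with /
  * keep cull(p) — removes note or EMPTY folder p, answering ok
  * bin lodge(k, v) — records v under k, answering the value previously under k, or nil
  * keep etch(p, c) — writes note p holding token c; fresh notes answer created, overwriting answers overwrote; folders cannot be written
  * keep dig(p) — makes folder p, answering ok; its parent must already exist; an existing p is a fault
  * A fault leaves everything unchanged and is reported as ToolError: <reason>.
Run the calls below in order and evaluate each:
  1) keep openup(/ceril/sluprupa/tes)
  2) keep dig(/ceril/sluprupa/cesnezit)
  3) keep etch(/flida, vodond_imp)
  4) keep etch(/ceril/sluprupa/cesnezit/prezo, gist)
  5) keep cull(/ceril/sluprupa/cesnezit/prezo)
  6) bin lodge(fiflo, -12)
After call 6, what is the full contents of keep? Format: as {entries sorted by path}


CALL keep openup[p=/ceril/sluprupa/tes]
RET  pla
CALL keep dig[p=/ceril/sluprupa/cesnezit]
RET  ok
CALL keep etch[p=/flida; c=vodond_imp]
RET  created
CALL keep etch[p=/ceril/sluprupa/cesnezit/prezo; c=gist]
RET  created
CALL keep cull[p=/ceril/sluprupa/cesnezit/prezo]
RET  ok
CALL bin lodge[k=fiflo; v=-12]
RET  nil

Answer: {ceril/, ceril/sluprupa/, ceril/sluprupa/cesnezit/, ceril/sluprupa/tes=pla, flida=vodond_imp}


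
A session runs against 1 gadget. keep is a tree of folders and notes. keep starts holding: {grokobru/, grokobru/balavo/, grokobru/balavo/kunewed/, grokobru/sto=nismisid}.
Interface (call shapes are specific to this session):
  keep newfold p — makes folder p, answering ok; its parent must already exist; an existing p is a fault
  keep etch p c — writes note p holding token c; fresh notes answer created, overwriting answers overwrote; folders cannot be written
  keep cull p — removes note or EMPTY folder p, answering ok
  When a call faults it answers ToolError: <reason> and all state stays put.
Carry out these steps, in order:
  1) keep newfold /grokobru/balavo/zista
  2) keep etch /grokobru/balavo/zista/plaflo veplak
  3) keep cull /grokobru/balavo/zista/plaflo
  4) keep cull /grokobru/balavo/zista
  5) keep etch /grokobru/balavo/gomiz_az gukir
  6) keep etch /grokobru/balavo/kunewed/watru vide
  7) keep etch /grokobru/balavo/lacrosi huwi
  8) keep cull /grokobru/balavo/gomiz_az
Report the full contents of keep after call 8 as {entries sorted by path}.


Answer: {grokobru/, grokobru/balavo/, grokobru/balavo/kunewed/, grokobru/balavo/kunewed/watru=vide, grokobru/balavo/lacrosi=huwi, grokobru/sto=nismisid}

Derivation:
Now I run keep newfold using p='/grokobru/balavo/zista', and see ok.
I use keep etch using p='/grokobru/balavo/zista/plaflo', c='veplak', which returns created.
I invoke keep cull using p='/grokobru/balavo/zista/plaflo', — result: ok.
I try keep cull using p='/grokobru/balavo/zista', and observe ok.
Next I call keep etch using p='/grokobru/balavo/gomiz_az', c='gukir', which returns created.
Using keep etch using p='/grokobru/balavo/kunewed/watru', c='vide', which returns created.
Using keep etch using p='/grokobru/balavo/lacrosi', c='huwi', which returns created.
I call keep cull using p='/grokobru/balavo/gomiz_az', — result: ok.


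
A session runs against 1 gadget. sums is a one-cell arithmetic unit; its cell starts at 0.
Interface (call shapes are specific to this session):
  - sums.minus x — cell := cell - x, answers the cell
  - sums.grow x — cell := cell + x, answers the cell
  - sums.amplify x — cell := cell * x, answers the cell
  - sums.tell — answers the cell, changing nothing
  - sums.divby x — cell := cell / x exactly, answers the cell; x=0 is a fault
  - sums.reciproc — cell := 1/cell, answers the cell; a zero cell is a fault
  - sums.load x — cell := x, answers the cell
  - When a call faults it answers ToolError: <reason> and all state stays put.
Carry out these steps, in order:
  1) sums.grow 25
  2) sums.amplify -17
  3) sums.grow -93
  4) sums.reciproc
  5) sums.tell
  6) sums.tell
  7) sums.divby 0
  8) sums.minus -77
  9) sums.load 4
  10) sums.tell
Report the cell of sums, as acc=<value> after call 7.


$ sums.grow x: 25
= 25
$ sums.amplify x: -17
= -425
$ sums.grow x: -93
= -518
$ sums.reciproc
= -1/518
$ sums.tell
= -1/518
$ sums.tell
= -1/518
$ sums.divby x: 0
= ToolError: division by zero
$ sums.minus x: -77
= 39885/518
$ sums.load x: 4
= 4
$ sums.tell
= 4

Answer: acc=-1/518


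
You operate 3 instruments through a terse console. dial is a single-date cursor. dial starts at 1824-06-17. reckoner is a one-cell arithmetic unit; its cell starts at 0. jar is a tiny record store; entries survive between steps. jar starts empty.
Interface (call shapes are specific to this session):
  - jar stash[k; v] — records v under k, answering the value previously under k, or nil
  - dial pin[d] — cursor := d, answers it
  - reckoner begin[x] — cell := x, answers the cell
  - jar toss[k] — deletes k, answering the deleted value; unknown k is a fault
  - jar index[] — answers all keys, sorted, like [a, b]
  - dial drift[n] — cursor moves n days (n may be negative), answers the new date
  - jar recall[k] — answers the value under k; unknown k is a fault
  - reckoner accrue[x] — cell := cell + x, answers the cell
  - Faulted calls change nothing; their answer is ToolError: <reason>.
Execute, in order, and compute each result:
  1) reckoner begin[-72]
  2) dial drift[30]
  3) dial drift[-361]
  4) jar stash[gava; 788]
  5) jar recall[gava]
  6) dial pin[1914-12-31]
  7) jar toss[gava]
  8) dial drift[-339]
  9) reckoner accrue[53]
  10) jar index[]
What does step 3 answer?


Answer: 1823-07-22

Derivation:
==> reckoner begin(x→-72)
<== -72
==> dial drift(n→30)
<== 1824-07-17
==> dial drift(n→-361)
<== 1823-07-22
==> jar stash(k→gava, v→788)
<== nil
==> jar recall(k→gava)
<== 788
==> dial pin(d→1914-12-31)
<== 1914-12-31
==> jar toss(k→gava)
<== 788
==> dial drift(n→-339)
<== 1914-01-26
==> reckoner accrue(x→53)
<== -19
==> jar index()
<== []


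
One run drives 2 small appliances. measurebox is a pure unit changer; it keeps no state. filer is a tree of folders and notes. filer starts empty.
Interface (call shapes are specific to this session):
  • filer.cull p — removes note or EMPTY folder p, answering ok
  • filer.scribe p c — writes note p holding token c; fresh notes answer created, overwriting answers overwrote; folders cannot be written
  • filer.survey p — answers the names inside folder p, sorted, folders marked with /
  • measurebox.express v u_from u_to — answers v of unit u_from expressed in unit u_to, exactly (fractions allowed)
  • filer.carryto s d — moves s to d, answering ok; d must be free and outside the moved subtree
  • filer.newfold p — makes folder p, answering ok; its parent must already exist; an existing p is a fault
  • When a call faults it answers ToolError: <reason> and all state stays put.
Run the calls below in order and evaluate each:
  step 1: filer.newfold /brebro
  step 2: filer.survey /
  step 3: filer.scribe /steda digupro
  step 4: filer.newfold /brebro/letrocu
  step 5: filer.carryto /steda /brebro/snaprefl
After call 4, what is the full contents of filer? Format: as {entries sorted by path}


Answer: {brebro/, brebro/letrocu/, steda=digupro}

Derivation:
→ newfold(p=/brebro)
← ok
→ survey(p=/)
← [brebro/]
→ scribe(p=/steda, c=digupro)
← created
→ newfold(p=/brebro/letrocu)
← ok
→ carryto(s=/steda, d=/brebro/snaprefl)
← ok


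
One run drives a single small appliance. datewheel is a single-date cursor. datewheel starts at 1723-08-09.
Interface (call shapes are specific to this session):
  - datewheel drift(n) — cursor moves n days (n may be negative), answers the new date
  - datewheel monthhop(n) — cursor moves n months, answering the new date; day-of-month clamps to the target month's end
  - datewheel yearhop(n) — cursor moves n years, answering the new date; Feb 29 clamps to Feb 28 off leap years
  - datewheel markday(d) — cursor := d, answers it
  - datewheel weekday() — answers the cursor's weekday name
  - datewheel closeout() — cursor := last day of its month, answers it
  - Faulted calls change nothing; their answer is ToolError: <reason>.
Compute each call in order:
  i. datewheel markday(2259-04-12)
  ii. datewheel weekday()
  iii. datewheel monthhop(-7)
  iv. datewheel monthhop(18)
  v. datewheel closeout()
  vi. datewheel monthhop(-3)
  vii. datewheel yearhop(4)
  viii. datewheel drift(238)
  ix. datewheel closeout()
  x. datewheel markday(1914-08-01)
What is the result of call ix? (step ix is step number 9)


Answer: 2264-08-31

Derivation:
> datewheel markday d: 2259-04-12
[out] 2259-04-12
> datewheel weekday
[out] Tuesday
> datewheel monthhop n: -7
[out] 2258-09-12
> datewheel monthhop n: 18
[out] 2260-03-12
> datewheel closeout
[out] 2260-03-31
> datewheel monthhop n: -3
[out] 2259-12-31
> datewheel yearhop n: 4
[out] 2263-12-31
> datewheel drift n: 238
[out] 2264-08-25
> datewheel closeout
[out] 2264-08-31
> datewheel markday d: 1914-08-01
[out] 1914-08-01


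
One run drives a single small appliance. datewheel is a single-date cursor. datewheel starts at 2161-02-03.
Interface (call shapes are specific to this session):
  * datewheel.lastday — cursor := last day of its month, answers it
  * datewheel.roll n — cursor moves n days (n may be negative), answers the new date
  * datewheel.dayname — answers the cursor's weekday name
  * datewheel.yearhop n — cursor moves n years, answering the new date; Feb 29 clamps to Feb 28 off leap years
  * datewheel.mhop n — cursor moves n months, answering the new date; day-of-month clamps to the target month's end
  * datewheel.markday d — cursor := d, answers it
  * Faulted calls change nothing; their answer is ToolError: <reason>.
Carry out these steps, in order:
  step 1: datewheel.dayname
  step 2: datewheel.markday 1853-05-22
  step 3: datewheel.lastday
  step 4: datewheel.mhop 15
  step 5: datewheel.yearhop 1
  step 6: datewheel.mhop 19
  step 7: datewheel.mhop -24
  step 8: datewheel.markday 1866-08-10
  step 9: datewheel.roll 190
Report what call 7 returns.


==> dayname()
<== Tuesday
==> markday(1853-05-22)
<== 1853-05-22
==> lastday()
<== 1853-05-31
==> mhop(15)
<== 1854-08-31
==> yearhop(1)
<== 1855-08-31
==> mhop(19)
<== 1857-03-31
==> mhop(-24)
<== 1855-03-31
==> markday(1866-08-10)
<== 1866-08-10
==> roll(190)
<== 1867-02-16

Answer: 1855-03-31


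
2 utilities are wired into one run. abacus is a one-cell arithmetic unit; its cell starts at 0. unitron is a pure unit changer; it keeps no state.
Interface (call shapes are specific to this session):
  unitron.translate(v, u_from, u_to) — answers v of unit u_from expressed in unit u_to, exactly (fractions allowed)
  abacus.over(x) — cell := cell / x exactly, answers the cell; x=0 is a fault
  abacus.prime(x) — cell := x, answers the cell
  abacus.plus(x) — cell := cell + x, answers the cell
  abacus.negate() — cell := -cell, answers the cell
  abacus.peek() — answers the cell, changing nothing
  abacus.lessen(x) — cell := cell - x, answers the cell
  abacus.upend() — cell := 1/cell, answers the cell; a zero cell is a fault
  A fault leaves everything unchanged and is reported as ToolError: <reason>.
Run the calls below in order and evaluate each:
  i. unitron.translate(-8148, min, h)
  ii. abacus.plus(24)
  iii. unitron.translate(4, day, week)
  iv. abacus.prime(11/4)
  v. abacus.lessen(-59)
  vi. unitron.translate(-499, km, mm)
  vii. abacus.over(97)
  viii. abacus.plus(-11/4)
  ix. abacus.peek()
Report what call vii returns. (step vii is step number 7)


CALL translate[v=-8148; u_from=min; u_to=h]
RET  -679/5
CALL plus[x=24]
RET  24
CALL translate[v=4; u_from=day; u_to=week]
RET  4/7
CALL prime[x=11/4]
RET  11/4
CALL lessen[x=-59]
RET  247/4
CALL translate[v=-499; u_from=km; u_to=mm]
RET  -499000000
CALL over[x=97]
RET  247/388
CALL plus[x=-11/4]
RET  -205/97
CALL peek[]
RET  -205/97

Answer: 247/388


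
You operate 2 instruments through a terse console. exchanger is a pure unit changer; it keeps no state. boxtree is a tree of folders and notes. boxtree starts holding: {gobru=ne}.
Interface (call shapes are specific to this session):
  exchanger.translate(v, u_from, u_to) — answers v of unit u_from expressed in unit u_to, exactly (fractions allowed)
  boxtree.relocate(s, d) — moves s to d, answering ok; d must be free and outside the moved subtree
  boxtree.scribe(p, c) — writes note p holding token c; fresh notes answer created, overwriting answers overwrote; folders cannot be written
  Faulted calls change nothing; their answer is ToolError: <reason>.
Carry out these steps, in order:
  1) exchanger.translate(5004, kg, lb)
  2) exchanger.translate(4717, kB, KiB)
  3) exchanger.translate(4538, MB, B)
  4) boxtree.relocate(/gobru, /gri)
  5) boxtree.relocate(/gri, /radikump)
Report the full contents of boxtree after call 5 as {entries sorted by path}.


Answer: {radikump=ne}

Derivation:
~$ exchanger.translate v=5004 u_from=kg u_to=lb
:: 500400000000/45359237
~$ exchanger.translate v=4717 u_from=kB u_to=KiB
:: 589625/128
~$ exchanger.translate v=4538 u_from=MB u_to=B
:: 4538000000
~$ boxtree.relocate s=/gobru d=/gri
:: ok
~$ boxtree.relocate s=/gri d=/radikump
:: ok


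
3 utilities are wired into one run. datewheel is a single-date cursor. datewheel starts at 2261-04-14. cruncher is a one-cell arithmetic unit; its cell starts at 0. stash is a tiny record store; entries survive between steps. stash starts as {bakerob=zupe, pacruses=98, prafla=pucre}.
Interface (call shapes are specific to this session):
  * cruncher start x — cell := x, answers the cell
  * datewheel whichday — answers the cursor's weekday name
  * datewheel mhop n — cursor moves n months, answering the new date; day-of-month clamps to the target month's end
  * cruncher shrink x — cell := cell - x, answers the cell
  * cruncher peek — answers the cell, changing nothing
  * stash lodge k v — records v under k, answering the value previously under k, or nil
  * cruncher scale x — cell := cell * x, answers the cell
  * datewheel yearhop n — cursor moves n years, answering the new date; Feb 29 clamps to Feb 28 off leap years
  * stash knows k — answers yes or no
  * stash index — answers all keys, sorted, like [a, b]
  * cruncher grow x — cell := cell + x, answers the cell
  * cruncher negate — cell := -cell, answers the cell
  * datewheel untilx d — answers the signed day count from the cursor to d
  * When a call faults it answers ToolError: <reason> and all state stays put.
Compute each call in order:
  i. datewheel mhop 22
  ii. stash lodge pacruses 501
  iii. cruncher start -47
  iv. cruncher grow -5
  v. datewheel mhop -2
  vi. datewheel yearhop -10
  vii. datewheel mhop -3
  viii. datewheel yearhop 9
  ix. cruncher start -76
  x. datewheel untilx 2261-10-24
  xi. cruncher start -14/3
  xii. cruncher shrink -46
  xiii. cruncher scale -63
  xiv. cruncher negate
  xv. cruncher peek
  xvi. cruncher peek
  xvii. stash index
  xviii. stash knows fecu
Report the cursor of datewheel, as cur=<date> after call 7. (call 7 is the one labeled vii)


Step: datewheel mhop[22]
Result: 2263-02-14
Step: stash lodge[pacruses; 501]
Result: 98
Step: cruncher start[-47]
Result: -47
Step: cruncher grow[-5]
Result: -52
Step: datewheel mhop[-2]
Result: 2262-12-14
Step: datewheel yearhop[-10]
Result: 2252-12-14
Step: datewheel mhop[-3]
Result: 2252-09-14
Step: datewheel yearhop[9]
Result: 2261-09-14
Step: cruncher start[-76]
Result: -76
Step: datewheel untilx[2261-10-24]
Result: 40
Step: cruncher start[-14/3]
Result: -14/3
Step: cruncher shrink[-46]
Result: 124/3
Step: cruncher scale[-63]
Result: -2604
Step: cruncher negate[]
Result: 2604
Step: cruncher peek[]
Result: 2604
Step: cruncher peek[]
Result: 2604
Step: stash index[]
Result: [bakerob, pacruses, prafla]
Step: stash knows[fecu]
Result: no

Answer: cur=2252-09-14


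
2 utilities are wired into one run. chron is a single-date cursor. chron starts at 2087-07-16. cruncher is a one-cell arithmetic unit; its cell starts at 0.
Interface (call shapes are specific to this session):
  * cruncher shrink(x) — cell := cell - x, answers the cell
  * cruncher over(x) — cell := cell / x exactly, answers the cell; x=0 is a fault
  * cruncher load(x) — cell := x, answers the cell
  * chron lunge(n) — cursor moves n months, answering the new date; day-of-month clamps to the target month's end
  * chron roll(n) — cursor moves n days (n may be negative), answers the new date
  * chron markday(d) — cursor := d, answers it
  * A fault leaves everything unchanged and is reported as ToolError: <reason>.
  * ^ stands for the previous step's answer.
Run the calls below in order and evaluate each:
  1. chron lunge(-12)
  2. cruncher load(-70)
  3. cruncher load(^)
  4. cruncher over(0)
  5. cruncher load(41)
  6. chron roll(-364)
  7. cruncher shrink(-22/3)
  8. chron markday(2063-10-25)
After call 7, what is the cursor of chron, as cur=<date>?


Answer: cur=2085-07-17

Derivation:
>>> chron lunge -12
[out] 2086-07-16
>>> cruncher load -70
[out] -70
>>> cruncher load ^
[out] -70
>>> cruncher over 0
[out] ToolError: division by zero
>>> cruncher load 41
[out] 41
>>> chron roll -364
[out] 2085-07-17
>>> cruncher shrink -22/3
[out] 145/3
>>> chron markday 2063-10-25
[out] 2063-10-25


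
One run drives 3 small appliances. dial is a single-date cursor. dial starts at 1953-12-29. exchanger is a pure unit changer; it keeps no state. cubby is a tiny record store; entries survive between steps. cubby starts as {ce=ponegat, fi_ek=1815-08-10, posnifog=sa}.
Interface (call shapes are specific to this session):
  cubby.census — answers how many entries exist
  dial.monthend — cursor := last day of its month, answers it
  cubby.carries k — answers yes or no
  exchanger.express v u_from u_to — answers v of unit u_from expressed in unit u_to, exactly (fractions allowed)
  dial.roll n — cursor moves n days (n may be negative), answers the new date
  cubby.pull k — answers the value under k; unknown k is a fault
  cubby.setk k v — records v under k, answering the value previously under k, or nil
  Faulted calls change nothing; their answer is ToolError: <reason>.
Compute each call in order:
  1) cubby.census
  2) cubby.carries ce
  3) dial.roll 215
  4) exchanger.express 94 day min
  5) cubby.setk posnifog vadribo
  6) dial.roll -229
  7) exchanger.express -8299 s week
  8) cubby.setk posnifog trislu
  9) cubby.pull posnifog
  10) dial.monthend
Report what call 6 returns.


Answer: 1953-12-15

Derivation:
% census
= 3
% carries k: ce
= yes
% roll n: 215
= 1954-08-01
% express v: 94 u_from: day u_to: min
= 135360
% setk k: posnifog v: vadribo
= sa
% roll n: -229
= 1953-12-15
% express v: -8299 u_from: s u_to: week
= -8299/604800
% setk k: posnifog v: trislu
= vadribo
% pull k: posnifog
= trislu
% monthend
= 1953-12-31


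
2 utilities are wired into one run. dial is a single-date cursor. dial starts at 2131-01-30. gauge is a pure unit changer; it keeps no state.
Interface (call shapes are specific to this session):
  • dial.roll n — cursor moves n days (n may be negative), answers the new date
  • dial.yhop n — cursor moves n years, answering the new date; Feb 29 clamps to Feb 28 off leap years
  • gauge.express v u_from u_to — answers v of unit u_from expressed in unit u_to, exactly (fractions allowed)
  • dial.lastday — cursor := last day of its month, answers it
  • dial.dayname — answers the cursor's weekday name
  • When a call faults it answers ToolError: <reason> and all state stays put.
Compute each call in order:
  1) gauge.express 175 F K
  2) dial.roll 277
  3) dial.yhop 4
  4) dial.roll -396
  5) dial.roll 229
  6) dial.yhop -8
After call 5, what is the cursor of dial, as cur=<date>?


Answer: cur=2135-05-20

Derivation:
-> gauge.express(175, F, K)
<- 63467/180
-> dial.roll(277)
<- 2131-11-03
-> dial.yhop(4)
<- 2135-11-03
-> dial.roll(-396)
<- 2134-10-03
-> dial.roll(229)
<- 2135-05-20
-> dial.yhop(-8)
<- 2127-05-20


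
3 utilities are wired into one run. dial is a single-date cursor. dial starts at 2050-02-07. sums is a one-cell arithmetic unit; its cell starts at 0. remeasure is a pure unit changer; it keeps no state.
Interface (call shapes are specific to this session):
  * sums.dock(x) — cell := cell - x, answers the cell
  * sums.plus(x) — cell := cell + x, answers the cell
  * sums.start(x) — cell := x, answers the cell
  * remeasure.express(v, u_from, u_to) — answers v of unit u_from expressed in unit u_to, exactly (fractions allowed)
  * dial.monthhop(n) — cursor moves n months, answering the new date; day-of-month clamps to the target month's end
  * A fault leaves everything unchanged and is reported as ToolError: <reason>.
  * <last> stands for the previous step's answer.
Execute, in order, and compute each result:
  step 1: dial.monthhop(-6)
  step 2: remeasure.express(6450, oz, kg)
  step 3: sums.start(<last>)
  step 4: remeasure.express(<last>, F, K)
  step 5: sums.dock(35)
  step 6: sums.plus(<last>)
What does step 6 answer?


Answer: 4731341573/16000000

Derivation:
[in] monthhop n=-6
  2049-08-07
[in] express v=6450 u_from=oz u_to=kg
  5851341573/32000000
[in] start x=<last>
  5851341573/32000000
[in] express v=<last> u_from=F u_to=K
  20560781573/57600000
[in] dock x=35
  4731341573/32000000
[in] plus x=<last>
  4731341573/16000000


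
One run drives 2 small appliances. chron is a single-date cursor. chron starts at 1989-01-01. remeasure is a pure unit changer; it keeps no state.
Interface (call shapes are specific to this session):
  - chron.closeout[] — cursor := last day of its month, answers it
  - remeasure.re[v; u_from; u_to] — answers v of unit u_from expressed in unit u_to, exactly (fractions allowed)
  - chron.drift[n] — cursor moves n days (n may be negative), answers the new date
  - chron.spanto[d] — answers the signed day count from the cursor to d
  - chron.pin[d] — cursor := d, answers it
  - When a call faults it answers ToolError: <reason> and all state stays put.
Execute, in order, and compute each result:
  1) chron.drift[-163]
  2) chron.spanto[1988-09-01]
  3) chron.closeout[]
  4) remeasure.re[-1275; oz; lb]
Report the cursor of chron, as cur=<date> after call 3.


I try chron.drift on n: -163, and get 1988-07-22.
I call chron.spanto on d: 1988-09-01: 41.
I run chron.closeout, and get 1988-07-31.
I use remeasure.re on v: -1275, u_from: oz, u_to: lb, giving -1275/16.

Answer: cur=1988-07-31


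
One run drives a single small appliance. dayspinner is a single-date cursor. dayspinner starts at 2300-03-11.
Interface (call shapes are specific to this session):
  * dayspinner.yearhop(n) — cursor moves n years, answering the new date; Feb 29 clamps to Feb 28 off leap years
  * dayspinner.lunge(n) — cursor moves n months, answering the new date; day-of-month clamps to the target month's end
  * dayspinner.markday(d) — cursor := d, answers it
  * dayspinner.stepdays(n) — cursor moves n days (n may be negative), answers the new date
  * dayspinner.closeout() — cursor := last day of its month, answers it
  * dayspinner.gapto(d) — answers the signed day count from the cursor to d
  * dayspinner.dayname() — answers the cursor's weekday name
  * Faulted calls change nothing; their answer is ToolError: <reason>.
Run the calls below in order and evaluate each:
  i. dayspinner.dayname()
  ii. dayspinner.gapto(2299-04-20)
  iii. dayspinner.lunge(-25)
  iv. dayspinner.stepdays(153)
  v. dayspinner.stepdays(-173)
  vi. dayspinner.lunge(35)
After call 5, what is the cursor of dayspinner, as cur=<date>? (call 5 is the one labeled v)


Answer: cur=2298-01-22

Derivation:
% dayspinner.dayname
[out] Sunday
% dayspinner.gapto 2299-04-20
[out] -325
% dayspinner.lunge -25
[out] 2298-02-11
% dayspinner.stepdays 153
[out] 2298-07-14
% dayspinner.stepdays -173
[out] 2298-01-22
% dayspinner.lunge 35
[out] 2300-12-22


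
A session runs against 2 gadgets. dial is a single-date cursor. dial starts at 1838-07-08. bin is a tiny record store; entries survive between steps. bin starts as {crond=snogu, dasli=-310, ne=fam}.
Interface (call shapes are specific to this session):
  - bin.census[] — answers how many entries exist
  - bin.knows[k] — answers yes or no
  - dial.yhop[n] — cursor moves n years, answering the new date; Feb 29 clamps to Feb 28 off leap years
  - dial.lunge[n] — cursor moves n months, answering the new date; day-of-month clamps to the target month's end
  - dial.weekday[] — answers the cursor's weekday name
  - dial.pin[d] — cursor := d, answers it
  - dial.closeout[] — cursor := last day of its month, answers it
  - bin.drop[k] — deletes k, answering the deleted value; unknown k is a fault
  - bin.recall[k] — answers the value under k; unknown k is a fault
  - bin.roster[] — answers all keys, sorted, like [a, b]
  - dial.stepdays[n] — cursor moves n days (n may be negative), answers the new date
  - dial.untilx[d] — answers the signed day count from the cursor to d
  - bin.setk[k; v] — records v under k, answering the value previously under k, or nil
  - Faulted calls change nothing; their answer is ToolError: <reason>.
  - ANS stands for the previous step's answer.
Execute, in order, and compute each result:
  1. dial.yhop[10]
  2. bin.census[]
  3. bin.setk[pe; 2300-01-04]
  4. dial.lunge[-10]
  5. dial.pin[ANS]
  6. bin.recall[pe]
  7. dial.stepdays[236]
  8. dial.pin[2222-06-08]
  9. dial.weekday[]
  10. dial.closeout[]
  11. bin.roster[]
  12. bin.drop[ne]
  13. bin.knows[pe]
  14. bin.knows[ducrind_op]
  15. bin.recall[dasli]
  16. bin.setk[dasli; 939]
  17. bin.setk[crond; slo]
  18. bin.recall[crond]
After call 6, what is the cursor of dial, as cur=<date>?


Answer: cur=1847-09-08

Derivation:
Act: dial.yhop[n='10']
Obs: 1848-07-08
Act: bin.census[]
Obs: 3
Act: bin.setk[k='pe'; v='2300-01-04']
Obs: nil
Act: dial.lunge[n='-10']
Obs: 1847-09-08
Act: dial.pin[d='ANS']
Obs: 1847-09-08
Act: bin.recall[k='pe']
Obs: 2300-01-04
Act: dial.stepdays[n='236']
Obs: 1848-05-01
Act: dial.pin[d='2222-06-08']
Obs: 2222-06-08
Act: dial.weekday[]
Obs: Saturday
Act: dial.closeout[]
Obs: 2222-06-30
Act: bin.roster[]
Obs: [crond, dasli, ne, pe]
Act: bin.drop[k='ne']
Obs: fam
Act: bin.knows[k='pe']
Obs: yes
Act: bin.knows[k='ducrind_op']
Obs: no
Act: bin.recall[k='dasli']
Obs: -310
Act: bin.setk[k='dasli'; v='939']
Obs: -310
Act: bin.setk[k='crond'; v='slo']
Obs: snogu
Act: bin.recall[k='crond']
Obs: slo


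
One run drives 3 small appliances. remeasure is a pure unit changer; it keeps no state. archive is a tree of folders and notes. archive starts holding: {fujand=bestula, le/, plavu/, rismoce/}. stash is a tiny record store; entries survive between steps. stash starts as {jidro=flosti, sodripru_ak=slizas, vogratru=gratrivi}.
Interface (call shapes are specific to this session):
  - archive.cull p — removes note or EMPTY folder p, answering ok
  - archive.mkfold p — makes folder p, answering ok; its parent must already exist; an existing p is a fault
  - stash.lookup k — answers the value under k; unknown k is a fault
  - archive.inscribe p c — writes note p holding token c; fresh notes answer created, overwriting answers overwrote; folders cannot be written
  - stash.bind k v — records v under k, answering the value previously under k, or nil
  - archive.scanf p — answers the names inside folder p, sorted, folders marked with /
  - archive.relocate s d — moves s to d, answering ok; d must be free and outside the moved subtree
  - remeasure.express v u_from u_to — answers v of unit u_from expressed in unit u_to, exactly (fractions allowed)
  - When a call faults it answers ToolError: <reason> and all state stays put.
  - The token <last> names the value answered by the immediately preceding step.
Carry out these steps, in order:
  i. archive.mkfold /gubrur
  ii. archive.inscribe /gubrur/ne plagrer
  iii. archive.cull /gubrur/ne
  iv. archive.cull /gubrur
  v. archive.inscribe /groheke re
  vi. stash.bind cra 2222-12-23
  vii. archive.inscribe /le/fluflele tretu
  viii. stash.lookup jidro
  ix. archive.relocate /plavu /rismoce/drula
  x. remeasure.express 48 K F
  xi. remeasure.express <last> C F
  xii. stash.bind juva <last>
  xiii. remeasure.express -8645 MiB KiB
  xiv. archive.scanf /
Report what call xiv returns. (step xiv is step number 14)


~$ archive.mkfold /gubrur
  ok
~$ archive.inscribe /gubrur/ne plagrer
  created
~$ archive.cull /gubrur/ne
  ok
~$ archive.cull /gubrur
  ok
~$ archive.inscribe /groheke re
  created
~$ stash.bind cra 2222-12-23
  nil
~$ archive.inscribe /le/fluflele tretu
  created
~$ stash.lookup jidro
  flosti
~$ archive.relocate /plavu /rismoce/drula
  ok
~$ remeasure.express 48 K F
  -37327/100
~$ remeasure.express <last> C F
  -319943/500
~$ stash.bind juva <last>
  nil
~$ remeasure.express -8645 MiB KiB
  -8852480
~$ archive.scanf /
  [fujand, groheke, le/, rismoce/]

Answer: [fujand, groheke, le/, rismoce/]


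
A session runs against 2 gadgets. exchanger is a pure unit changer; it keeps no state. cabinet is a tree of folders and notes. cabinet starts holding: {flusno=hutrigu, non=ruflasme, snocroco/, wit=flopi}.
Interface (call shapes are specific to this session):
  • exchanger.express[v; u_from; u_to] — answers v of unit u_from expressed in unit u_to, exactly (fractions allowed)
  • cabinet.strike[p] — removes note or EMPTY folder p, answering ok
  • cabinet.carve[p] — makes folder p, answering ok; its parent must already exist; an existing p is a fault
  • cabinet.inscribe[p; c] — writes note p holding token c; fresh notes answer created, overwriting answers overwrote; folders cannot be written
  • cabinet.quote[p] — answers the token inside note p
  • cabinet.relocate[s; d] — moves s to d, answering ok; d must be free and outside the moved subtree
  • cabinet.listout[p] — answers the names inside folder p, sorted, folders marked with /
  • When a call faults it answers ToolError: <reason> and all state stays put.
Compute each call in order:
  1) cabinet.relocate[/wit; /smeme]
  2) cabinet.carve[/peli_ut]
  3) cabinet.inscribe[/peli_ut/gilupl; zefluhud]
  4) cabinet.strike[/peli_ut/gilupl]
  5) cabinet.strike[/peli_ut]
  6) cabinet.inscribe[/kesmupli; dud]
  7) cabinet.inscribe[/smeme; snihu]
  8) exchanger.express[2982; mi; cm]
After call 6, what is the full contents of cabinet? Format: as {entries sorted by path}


Answer: {flusno=hutrigu, kesmupli=dud, non=ruflasme, smeme=flopi, snocroco/}

Derivation:
Do: cabinet.relocate[s: /wit; d: /smeme]
See: ok
Do: cabinet.carve[p: /peli_ut]
See: ok
Do: cabinet.inscribe[p: /peli_ut/gilupl; c: zefluhud]
See: created
Do: cabinet.strike[p: /peli_ut/gilupl]
See: ok
Do: cabinet.strike[p: /peli_ut]
See: ok
Do: cabinet.inscribe[p: /kesmupli; c: dud]
See: created
Do: cabinet.inscribe[p: /smeme; c: snihu]
See: overwrote
Do: exchanger.express[v: 2982; u_from: mi; u_to: cm]
See: 2399531904/5


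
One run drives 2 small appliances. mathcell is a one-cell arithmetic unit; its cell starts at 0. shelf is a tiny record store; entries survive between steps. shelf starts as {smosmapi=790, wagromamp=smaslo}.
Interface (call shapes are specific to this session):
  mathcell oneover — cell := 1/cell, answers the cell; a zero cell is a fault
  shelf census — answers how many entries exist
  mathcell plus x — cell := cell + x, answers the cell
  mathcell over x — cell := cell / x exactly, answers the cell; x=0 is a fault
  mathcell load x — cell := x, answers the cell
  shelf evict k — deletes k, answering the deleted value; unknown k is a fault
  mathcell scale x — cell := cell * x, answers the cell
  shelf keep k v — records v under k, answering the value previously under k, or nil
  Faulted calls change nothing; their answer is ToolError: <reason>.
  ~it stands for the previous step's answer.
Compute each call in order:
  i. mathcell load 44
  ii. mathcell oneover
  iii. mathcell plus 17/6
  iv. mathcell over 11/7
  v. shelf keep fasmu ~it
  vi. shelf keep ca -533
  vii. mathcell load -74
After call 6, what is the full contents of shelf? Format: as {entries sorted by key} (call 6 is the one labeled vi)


~$ mathcell load 44
  44
~$ mathcell oneover
  1/44
~$ mathcell plus 17/6
  377/132
~$ mathcell over 11/7
  2639/1452
~$ shelf keep fasmu ~it
  nil
~$ shelf keep ca -533
  nil
~$ mathcell load -74
  -74

Answer: {ca=-533, fasmu=2639/1452, smosmapi=790, wagromamp=smaslo}


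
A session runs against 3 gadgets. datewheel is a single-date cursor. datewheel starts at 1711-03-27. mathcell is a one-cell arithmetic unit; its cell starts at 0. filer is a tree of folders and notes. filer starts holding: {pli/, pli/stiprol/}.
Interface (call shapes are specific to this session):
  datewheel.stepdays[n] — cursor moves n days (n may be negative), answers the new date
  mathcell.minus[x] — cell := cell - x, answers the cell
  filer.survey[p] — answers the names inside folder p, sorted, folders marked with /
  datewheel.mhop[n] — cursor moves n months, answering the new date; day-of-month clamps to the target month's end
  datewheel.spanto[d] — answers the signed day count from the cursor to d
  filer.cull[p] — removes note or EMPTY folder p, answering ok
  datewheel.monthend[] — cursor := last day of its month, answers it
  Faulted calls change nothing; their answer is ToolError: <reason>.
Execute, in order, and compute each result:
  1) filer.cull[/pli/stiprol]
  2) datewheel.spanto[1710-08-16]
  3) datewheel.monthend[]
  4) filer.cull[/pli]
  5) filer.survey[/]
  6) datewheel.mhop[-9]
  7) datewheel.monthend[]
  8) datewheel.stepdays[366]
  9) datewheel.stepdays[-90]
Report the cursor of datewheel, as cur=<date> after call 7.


>>> filer.cull p: /pli/stiprol
[out] ok
>>> datewheel.spanto d: 1710-08-16
[out] -223
>>> datewheel.monthend
[out] 1711-03-31
>>> filer.cull p: /pli
[out] ok
>>> filer.survey p: /
[out] []
>>> datewheel.mhop n: -9
[out] 1710-06-30
>>> datewheel.monthend
[out] 1710-06-30
>>> datewheel.stepdays n: 366
[out] 1711-07-01
>>> datewheel.stepdays n: -90
[out] 1711-04-02

Answer: cur=1710-06-30
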